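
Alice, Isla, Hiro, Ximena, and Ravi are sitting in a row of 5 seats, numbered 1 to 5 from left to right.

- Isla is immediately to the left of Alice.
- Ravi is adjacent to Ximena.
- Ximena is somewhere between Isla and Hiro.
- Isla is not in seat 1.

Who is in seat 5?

With clue 1, Isla is ruled out for seat 5.
With clues 1–3, Ravi and Ximena are ruled out for seat 5.
With clues 1–4, Hiro is ruled out for seat 5.
So seat 5 is Alice.

Alice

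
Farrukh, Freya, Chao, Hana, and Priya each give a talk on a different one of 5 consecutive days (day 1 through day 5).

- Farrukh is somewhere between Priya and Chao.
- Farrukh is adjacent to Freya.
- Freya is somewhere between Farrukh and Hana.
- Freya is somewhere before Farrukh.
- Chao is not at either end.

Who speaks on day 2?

With clues 1–3, Freya is ruled out for day 2.
With clues 1–4, Farrukh is ruled out for day 2.
With clues 1–5, Hana and Priya are ruled out for day 2.
So day 2 is Chao.

Chao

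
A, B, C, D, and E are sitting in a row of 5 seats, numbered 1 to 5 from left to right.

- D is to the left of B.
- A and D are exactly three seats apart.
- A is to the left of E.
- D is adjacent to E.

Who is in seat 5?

With clue 1, D is ruled out for seat 5.
With clues 1–3, A and C are ruled out for seat 5.
With clues 1–4, E is ruled out for seat 5.
So seat 5 is B.

B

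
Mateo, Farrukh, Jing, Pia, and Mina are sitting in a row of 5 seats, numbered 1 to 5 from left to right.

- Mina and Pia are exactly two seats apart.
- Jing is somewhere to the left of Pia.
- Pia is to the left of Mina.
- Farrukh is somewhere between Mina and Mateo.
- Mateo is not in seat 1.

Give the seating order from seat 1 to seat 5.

From clues 1–2: Jing is in {1,2,3,4}.
From clues 1–3: Jing is in {1,2}.
From clues 1–4: Pia → seat 3, Farrukh → seat 4, Mina → seat 5.
From clues 1–5: Jing → seat 1, Mateo → seat 2.

Jing, Mateo, Pia, Farrukh, Mina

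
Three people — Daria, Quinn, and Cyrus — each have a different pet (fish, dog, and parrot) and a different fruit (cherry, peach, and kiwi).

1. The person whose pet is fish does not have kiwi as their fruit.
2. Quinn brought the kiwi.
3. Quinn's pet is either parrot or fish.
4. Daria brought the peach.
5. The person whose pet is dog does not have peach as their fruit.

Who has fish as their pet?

With clues 1–2, Quinn is impossible for the one with pet fish.
With clues 1–5, Cyrus is impossible for the one with pet fish.
That leaves Daria.

Daria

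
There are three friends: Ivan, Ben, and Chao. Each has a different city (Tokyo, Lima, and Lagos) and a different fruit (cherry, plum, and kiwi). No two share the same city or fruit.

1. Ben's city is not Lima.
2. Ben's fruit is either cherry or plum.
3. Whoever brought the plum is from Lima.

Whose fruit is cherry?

With clues 1–3, Chao and Ivan are impossible for the one with fruit cherry.
That leaves Ben.

Ben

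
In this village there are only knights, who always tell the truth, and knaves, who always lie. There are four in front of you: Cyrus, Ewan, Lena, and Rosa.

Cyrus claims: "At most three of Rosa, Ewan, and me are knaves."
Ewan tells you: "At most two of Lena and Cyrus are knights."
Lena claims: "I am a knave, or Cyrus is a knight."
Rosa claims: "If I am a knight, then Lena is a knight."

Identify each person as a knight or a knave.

Regardless of anyone's role, Cyrus's statement is true, so Cyrus is a knight.
With that fixed, Ewan's statement is true, so Ewan is a knight.
With that fixed, Lena's statement is true, so Lena is a knight.
With that fixed, Rosa's statement is true, so Rosa is a knight.

Cyrus: knight, Ewan: knight, Lena: knight, Rosa: knight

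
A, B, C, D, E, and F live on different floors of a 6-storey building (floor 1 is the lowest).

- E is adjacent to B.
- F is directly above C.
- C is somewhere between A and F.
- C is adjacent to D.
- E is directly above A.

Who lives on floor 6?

With clues 1–2, C is ruled out for floor 6.
With clues 1–3, A is ruled out for floor 6.
With clues 1–4, D is ruled out for floor 6.
With clues 1–5, B and E are ruled out for floor 6.
So floor 6 is F.

F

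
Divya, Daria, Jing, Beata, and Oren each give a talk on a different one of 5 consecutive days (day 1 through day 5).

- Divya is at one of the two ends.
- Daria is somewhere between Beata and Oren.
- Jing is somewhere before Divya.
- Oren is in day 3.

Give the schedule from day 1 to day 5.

Beata, Daria, Oren, Jing, Divya

From clue 1: Divya is in {1,5}.
From clues 1–3: Divya → day 5.
From clues 1–4: Beata → day 1, Daria → day 2, Oren → day 3, Jing → day 4.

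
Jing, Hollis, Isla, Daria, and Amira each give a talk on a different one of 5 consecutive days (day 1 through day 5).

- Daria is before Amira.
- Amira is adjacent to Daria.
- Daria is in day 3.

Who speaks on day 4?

With clues 1–3, Daria, Hollis, Isla, and Jing are ruled out for day 4.
So day 4 is Amira.

Amira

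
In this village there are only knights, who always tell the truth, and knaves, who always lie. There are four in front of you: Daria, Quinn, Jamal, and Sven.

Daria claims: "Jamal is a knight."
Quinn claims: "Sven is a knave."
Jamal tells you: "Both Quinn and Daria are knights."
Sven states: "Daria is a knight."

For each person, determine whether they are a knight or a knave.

Daria: knave, Quinn: knight, Jamal: knave, Sven: knave

Consider Daria. Suppose Daria is a knight.
Then no assignment of the remaining roles makes every statement match its speaker's type — contradiction.
So Daria is a knave.
With that fixed, Jamal's statement is false, so Jamal is a knave.
With that fixed, Sven's statement is false, so Sven is a knave.
With that fixed, Quinn's statement is true, so Quinn is a knight.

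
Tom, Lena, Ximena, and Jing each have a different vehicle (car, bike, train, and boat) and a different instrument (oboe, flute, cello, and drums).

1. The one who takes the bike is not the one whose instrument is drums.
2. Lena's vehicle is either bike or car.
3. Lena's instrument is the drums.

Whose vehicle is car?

With clues 1–3, Jing, Tom, and Ximena are impossible for the one with vehicle car.
That leaves Lena.

Lena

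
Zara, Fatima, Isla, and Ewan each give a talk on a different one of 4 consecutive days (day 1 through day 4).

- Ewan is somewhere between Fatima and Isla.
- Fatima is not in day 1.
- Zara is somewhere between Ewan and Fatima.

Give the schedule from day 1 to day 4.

Isla, Ewan, Zara, Fatima

From clue 1: Ewan is in {2,3}.
From clues 1–3: Isla → day 1, Ewan → day 2, Zara → day 3, Fatima → day 4.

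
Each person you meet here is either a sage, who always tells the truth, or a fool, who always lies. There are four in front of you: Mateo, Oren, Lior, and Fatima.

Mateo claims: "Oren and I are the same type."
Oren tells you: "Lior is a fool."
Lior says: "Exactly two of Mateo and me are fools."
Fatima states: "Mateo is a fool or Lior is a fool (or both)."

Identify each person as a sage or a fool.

Mateo: sage, Oren: sage, Lior: fool, Fatima: sage

Consider Mateo. Suppose Mateo is a fool.
Then whichever role Lior has, Lior's statement has the wrong truth value — contradiction.
So Mateo is a sage.
With that fixed, Lior's statement is false, so Lior is a fool.
With that fixed, Fatima's statement is true, so Fatima is a sage.
With that fixed, Oren's statement is true, so Oren is a sage.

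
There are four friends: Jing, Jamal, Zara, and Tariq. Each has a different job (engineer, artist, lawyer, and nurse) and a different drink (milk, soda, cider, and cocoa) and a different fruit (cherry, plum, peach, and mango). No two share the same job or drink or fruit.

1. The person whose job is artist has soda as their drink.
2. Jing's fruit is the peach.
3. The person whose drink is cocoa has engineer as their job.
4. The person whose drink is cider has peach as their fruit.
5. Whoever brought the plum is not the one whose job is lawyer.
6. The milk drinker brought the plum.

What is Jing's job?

lawyer

With clues 1–4, artist and engineer are impossible for Jing's job.
With clues 1–6, nurse is impossible for Jing's job.
That leaves lawyer.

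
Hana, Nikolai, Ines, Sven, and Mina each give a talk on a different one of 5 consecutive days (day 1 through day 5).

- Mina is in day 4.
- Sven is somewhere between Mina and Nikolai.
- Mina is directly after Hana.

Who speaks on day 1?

Nikolai

With clue 1, Mina is ruled out for day 1.
With clues 1–2, Sven is ruled out for day 1.
With clues 1–3, Hana and Ines are ruled out for day 1.
So day 1 is Nikolai.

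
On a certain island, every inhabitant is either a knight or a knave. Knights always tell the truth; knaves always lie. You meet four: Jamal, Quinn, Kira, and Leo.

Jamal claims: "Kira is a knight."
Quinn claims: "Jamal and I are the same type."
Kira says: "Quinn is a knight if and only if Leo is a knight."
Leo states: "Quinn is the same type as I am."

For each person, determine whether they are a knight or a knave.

Jamal: knight, Quinn: knight, Kira: knight, Leo: knight

Consider Jamal. Suppose Jamal is a knave.
Then whichever role Quinn has, Quinn's statement has the wrong truth value — contradiction.
So Jamal is a knight.
Consider Quinn. Suppose Quinn is a knave.
Then whichever role Leo has, Leo's statement has the wrong truth value — contradiction.
So Quinn is a knight.
Consider Kira. Suppose Kira is a knave.
Then Jamal's statement comes out false, contradicting Jamal being a knight.
So Kira is a knight.
Consider Leo. Suppose Leo is a knave.
Then Kira's statement comes out false, contradicting Kira being a knight.
So Leo is a knight.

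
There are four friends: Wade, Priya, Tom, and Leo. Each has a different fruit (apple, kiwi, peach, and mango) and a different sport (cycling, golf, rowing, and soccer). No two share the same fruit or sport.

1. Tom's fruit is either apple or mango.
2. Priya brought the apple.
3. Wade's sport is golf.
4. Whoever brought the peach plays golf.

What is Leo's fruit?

kiwi

With clues 1–2, apple and mango are impossible for Leo's fruit.
With clues 1–4, peach is impossible for Leo's fruit.
That leaves kiwi.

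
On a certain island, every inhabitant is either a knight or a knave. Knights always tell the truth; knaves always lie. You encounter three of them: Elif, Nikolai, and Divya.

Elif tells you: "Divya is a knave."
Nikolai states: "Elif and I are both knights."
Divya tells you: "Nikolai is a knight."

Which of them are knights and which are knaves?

Consider Elif. Suppose Elif is a knave.
Then no assignment of the remaining roles makes every statement match its speaker's type — contradiction.
So Elif is a knight.
Consider Nikolai. Suppose Nikolai is a knight.
Then no assignment of the remaining roles makes every statement match its speaker's type — contradiction.
So Nikolai is a knave.
With that fixed, Divya's statement is false, so Divya is a knave.

Elif: knight, Nikolai: knave, Divya: knave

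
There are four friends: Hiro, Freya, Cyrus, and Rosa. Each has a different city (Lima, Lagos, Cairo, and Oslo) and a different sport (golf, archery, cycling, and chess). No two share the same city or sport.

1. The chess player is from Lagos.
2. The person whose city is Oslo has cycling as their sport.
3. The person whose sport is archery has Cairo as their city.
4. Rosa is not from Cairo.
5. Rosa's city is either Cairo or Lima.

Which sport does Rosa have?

golf

With clues 1–4, archery is impossible for Rosa's sport.
With clues 1–5, chess and cycling are impossible for Rosa's sport.
That leaves golf.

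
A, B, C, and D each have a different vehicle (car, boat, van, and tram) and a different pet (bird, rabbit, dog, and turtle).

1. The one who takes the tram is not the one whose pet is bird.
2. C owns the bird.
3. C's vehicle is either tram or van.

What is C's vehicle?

van

With clues 1–2, tram is impossible for C's vehicle.
With clues 1–3, boat and car are impossible for C's vehicle.
That leaves van.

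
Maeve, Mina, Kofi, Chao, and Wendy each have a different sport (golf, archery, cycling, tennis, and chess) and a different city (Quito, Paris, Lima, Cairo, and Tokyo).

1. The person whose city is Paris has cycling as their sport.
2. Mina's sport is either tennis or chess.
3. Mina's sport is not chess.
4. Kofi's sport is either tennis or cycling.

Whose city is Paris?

Kofi

With clues 1–2, Mina is impossible for the one with city Paris.
With clues 1–4, Chao, Maeve, and Wendy are impossible for the one with city Paris.
That leaves Kofi.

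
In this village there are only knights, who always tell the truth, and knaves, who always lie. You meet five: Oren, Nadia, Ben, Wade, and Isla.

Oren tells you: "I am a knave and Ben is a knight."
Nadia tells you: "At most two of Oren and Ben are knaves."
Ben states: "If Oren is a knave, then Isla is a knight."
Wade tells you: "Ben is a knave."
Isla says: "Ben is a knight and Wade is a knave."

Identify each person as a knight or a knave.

Oren: knave, Nadia: knight, Ben: knave, Wade: knight, Isla: knave

Regardless of anyone's role, Nadia's statement is true, so Nadia is a knight.
Consider Oren. Suppose Oren is a knight.
Then Oren's own statement would have to be true, but it can't be — contradiction.
So Oren is a knave.
Consider Ben. Suppose Ben is a knight.
Then Oren's statement comes out true, contradicting Oren being a knave.
So Ben is a knave.
With that fixed, Wade's statement is true, so Wade is a knight.
With that fixed, Isla's statement is false, so Isla is a knave.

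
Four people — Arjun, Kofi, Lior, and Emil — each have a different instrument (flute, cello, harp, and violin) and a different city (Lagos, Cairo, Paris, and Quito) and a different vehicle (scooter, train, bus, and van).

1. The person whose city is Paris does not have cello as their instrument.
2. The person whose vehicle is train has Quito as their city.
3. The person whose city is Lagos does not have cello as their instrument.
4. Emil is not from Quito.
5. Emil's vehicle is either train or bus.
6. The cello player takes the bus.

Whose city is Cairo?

Emil

With clues 1–6, Arjun, Kofi, and Lior are impossible for the one with city Cairo.
That leaves Emil.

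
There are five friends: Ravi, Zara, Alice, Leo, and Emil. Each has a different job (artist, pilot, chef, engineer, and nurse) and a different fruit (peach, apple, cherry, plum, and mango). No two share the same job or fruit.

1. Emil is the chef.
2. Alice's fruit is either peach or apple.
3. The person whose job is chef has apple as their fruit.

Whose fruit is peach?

With clues 1–3, Emil, Leo, Ravi, and Zara are impossible for the one with fruit peach.
That leaves Alice.

Alice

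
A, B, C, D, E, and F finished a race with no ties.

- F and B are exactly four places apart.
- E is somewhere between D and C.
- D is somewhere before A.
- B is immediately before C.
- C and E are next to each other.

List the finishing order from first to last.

From clue 1: B is in {1,2,5,6}.
From clues 1–2: E is in {3,4}.
From clues 1–4: B is in {1,5}.
From clues 1–5: B → place 1, C → place 2, E → place 3, D → place 4, F → place 5, A → place 6.

B, C, E, D, F, A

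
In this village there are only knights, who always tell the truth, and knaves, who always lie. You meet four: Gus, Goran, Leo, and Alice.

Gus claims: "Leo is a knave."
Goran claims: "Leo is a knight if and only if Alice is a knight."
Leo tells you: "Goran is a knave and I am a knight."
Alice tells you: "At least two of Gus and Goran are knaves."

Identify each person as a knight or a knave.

Gus: knight, Goran: knight, Leo: knave, Alice: knave

Consider Gus. Suppose Gus is a knave.
Then no assignment of the remaining roles makes every statement match its speaker's type — contradiction.
So Gus is a knight.
With that fixed, Alice's statement is false, so Alice is a knave.
Consider Goran. Suppose Goran is a knave.
Then no assignment of the remaining roles makes every statement match its speaker's type — contradiction.
So Goran is a knight.
With that fixed, Leo's statement is false, so Leo is a knave.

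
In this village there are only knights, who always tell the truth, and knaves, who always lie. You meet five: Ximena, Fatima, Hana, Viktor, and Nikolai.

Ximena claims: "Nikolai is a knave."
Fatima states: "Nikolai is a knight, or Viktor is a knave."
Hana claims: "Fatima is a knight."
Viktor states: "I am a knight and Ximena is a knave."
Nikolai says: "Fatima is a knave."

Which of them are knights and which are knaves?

Consider Ximena. Suppose Ximena is a knave.
Then no assignment of the remaining roles makes every statement match its speaker's type — contradiction.
So Ximena is a knight.
With that fixed, Viktor's statement is false, so Viktor is a knave.
With that fixed, Fatima's statement is true, so Fatima is a knight.
With that fixed, Hana's statement is true, so Hana is a knight.
With that fixed, Nikolai's statement is false, so Nikolai is a knave.

Ximena: knight, Fatima: knight, Hana: knight, Viktor: knave, Nikolai: knave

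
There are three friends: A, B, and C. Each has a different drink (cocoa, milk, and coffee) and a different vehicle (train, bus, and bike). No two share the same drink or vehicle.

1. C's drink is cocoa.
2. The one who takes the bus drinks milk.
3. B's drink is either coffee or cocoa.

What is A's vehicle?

With clues 1–3, bike and train are impossible for A's vehicle.
That leaves bus.

bus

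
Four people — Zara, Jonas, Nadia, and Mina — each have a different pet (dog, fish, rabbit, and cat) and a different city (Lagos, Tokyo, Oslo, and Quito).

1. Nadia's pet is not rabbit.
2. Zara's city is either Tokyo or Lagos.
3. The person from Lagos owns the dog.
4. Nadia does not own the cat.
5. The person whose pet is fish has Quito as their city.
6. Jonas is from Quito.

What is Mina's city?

With clues 1–6, Lagos, Quito, and Tokyo are impossible for Mina's city.
That leaves Oslo.

Oslo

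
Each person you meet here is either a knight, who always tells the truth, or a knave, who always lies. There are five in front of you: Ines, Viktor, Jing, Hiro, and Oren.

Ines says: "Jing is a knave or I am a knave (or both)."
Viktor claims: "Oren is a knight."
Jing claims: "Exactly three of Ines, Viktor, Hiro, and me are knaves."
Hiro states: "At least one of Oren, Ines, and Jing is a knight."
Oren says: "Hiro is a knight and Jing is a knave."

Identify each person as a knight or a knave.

Ines: knight, Viktor: knight, Jing: knave, Hiro: knight, Oren: knight

Consider Ines. Suppose Ines is a knave.
Then Ines's own statement would have to be false, but it can't be — contradiction.
So Ines is a knight.
With that fixed, Hiro's statement is true, so Hiro is a knight.
With that fixed, Jing's statement is false, so Jing is a knave.
With that fixed, Oren's statement is true, so Oren is a knight.
With that fixed, Viktor's statement is true, so Viktor is a knight.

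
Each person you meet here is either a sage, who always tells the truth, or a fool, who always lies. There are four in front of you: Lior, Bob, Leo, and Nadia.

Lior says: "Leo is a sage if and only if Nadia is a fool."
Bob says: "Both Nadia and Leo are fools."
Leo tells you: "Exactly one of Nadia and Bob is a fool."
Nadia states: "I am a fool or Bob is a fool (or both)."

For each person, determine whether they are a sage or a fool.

Consider Lior. Suppose Lior is a sage.
Then no assignment of the remaining roles makes every statement match its speaker's type — contradiction.
So Lior is a fool.
Consider Bob. Suppose Bob is a sage.
Then whichever role Nadia has, Nadia's statement has the wrong truth value — contradiction.
So Bob is a fool.
With that fixed, Nadia's statement is true, so Nadia is a sage.
With that fixed, Leo's statement is true, so Leo is a sage.

Lior: fool, Bob: fool, Leo: sage, Nadia: sage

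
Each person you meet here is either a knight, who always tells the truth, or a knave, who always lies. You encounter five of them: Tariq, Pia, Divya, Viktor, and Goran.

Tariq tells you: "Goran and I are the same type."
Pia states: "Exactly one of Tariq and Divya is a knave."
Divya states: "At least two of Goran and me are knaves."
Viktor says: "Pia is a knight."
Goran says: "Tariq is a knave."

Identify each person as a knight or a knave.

Consider Tariq. Suppose Tariq is a knight.
Then no assignment of the remaining roles makes every statement match its speaker's type — contradiction.
So Tariq is a knave.
With that fixed, Goran's statement is true, so Goran is a knight.
With that fixed, Divya's statement is false, so Divya is a knave.
With that fixed, Pia's statement is false, so Pia is a knave.
With that fixed, Viktor's statement is false, so Viktor is a knave.

Tariq: knave, Pia: knave, Divya: knave, Viktor: knave, Goran: knight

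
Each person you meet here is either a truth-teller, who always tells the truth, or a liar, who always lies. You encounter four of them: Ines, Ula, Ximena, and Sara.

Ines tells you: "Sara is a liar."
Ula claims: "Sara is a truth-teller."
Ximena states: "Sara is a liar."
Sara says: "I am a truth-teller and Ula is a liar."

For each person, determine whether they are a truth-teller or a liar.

Ines: truth-teller, Ula: liar, Ximena: truth-teller, Sara: liar

Consider Ines. Suppose Ines is a liar.
Then no assignment of the remaining roles makes every statement match its speaker's type — contradiction.
So Ines is a truth-teller.
Consider Ula. Suppose Ula is a truth-teller.
Then no assignment of the remaining roles makes every statement match its speaker's type — contradiction.
So Ula is a liar.
Consider Ximena. Suppose Ximena is a liar.
Then no assignment of the remaining roles makes every statement match its speaker's type — contradiction.
So Ximena is a truth-teller.
Consider Sara. Suppose Sara is a truth-teller.
Then Ines's statement comes out false, contradicting Ines being a truth-teller.
So Sara is a liar.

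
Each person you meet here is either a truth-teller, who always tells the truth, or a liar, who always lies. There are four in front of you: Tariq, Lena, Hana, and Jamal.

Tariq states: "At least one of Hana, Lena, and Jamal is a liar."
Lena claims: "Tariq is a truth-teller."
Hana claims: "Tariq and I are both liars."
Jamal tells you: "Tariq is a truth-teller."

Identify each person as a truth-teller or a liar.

Consider Tariq. Suppose Tariq is a liar.
Then whichever role Hana has, Hana's statement has the wrong truth value — contradiction.
So Tariq is a truth-teller.
With that fixed, Lena's statement is true, so Lena is a truth-teller.
With that fixed, Hana's statement is false, so Hana is a liar.
With that fixed, Jamal's statement is true, so Jamal is a truth-teller.

Tariq: truth-teller, Lena: truth-teller, Hana: liar, Jamal: truth-teller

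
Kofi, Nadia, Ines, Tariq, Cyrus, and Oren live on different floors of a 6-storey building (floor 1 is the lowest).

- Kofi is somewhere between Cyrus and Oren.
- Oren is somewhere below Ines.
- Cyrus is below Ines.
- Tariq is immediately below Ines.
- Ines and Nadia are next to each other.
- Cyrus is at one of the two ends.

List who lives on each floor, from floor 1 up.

Cyrus, Kofi, Oren, Tariq, Ines, Nadia

From clue 1: Kofi is in {2,3,4,5}.
From clues 1–3: Kofi is in {2,3,4}.
From clues 1–4: Kofi is in {2,3}.
From clues 1–5: Kofi → floor 2, Tariq → floor 4, Ines → floor 5, Nadia → floor 6.
From clues 1–6: Cyrus → floor 1, Oren → floor 3.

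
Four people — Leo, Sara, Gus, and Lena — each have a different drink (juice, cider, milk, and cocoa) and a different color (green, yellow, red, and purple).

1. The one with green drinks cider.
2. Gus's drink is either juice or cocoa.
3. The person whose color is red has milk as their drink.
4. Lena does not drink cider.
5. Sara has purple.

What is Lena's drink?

With clues 1–4, cider is impossible for Lena's drink.
With clues 1–5, cocoa and juice are impossible for Lena's drink.
That leaves milk.

milk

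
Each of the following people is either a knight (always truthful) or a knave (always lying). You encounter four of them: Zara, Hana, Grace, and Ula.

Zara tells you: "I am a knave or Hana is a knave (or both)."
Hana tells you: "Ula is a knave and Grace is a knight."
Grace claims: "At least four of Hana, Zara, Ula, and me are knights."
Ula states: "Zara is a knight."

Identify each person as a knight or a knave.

Consider Zara. Suppose Zara is a knave.
Then Zara's own statement would have to be false, but it can't be — contradiction.
So Zara is a knight.
With that fixed, Ula's statement is true, so Ula is a knight.
With that fixed, Hana's statement is false, so Hana is a knave.
With that fixed, Grace's statement is false, so Grace is a knave.

Zara: knight, Hana: knave, Grace: knave, Ula: knight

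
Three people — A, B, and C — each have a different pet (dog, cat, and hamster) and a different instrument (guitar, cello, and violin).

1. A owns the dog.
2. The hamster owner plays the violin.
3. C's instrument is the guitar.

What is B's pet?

Clue 1 rules out dog for B's pet.
With clues 1–3, cat is impossible for B's pet.
That leaves hamster.

hamster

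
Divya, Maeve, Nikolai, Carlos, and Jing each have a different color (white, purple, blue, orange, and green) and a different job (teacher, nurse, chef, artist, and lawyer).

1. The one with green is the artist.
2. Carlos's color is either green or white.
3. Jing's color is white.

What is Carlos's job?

With clues 1–3, chef, lawyer, nurse, and teacher are impossible for Carlos's job.
That leaves artist.

artist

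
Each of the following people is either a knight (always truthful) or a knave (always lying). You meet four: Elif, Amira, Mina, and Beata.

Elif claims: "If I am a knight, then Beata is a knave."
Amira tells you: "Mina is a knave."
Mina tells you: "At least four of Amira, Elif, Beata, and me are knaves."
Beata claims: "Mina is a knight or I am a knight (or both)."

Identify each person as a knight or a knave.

Consider Elif. Suppose Elif is a knave.
Then Elif's own statement would have to be false, but it can't be — contradiction.
So Elif is a knight.
With that fixed, Mina's statement is false, so Mina is a knave.
With that fixed, Amira's statement is true, so Amira is a knight.
Consider Beata. Suppose Beata is a knight.
Then Elif's statement comes out false, contradicting Elif being a knight.
So Beata is a knave.

Elif: knight, Amira: knight, Mina: knave, Beata: knave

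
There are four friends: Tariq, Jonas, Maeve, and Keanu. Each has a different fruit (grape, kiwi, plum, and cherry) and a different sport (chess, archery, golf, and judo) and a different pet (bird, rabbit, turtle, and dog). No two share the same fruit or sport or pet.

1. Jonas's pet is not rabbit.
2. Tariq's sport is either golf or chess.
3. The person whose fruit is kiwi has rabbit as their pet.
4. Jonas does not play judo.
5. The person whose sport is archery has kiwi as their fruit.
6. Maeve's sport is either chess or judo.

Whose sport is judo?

Maeve

With clues 1–2, Tariq is impossible for the one with sport judo.
With clues 1–4, Jonas is impossible for the one with sport judo.
With clues 1–6, Keanu is impossible for the one with sport judo.
That leaves Maeve.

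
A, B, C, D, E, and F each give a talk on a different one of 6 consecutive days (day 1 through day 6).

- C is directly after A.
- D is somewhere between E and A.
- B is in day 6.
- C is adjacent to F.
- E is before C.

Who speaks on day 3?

A

With clues 1–3, B and E are ruled out for day 3.
With clues 1–4, C and D are ruled out for day 3.
With clues 1–5, F is ruled out for day 3.
So day 3 is A.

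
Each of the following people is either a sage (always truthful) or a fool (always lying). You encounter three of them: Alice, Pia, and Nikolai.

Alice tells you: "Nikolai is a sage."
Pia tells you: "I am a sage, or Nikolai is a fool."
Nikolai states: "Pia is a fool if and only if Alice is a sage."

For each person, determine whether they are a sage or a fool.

Alice: sage, Pia: fool, Nikolai: sage

Consider Alice. Suppose Alice is a fool.
Then no assignment of the remaining roles makes every statement match its speaker's type — contradiction.
So Alice is a sage.
Consider Pia. Suppose Pia is a sage.
Then no assignment of the remaining roles makes every statement match its speaker's type — contradiction.
So Pia is a fool.
With that fixed, Nikolai's statement is true, so Nikolai is a sage.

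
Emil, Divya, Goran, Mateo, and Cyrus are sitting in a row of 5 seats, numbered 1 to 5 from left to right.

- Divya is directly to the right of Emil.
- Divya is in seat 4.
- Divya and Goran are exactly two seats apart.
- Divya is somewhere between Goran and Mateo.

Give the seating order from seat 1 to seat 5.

From clue 1: Emil is in {1,2,3,4}.
From clues 1–2: Emil → seat 3, Divya → seat 4.
From clues 1–3: Goran → seat 2.
From clues 1–4: Cyrus → seat 1, Mateo → seat 5.

Cyrus, Goran, Emil, Divya, Mateo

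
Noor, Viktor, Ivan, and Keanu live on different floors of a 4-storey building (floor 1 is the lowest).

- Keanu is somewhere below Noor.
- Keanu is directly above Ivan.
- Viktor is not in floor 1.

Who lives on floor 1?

Ivan

With clue 1, Noor is ruled out for floor 1.
With clues 1–2, Keanu is ruled out for floor 1.
With clues 1–3, Viktor is ruled out for floor 1.
So floor 1 is Ivan.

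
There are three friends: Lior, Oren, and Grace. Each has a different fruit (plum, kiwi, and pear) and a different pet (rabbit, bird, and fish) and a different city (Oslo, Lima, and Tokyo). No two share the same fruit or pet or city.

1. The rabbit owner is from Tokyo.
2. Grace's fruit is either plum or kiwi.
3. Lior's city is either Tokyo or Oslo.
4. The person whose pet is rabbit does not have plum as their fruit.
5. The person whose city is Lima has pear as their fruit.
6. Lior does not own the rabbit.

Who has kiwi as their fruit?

With clues 1–5, Oren is impossible for the one with fruit kiwi.
With clues 1–6, Lior is impossible for the one with fruit kiwi.
That leaves Grace.

Grace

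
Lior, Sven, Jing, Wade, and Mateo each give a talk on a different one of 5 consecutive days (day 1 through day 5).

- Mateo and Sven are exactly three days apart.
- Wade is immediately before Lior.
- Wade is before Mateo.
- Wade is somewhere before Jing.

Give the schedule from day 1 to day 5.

Sven, Wade, Lior, Mateo, Jing

From clue 1: Sven is in {1,2,4,5}.
From clues 1–2: Lior is in {3,4}.
From clues 1–4: Sven → day 1, Wade → day 2, Lior → day 3, Mateo → day 4, Jing → day 5.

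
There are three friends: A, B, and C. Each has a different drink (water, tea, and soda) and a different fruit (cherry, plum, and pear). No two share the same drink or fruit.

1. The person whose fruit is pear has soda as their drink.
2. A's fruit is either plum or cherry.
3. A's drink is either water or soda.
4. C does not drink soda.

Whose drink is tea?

With clues 1–3, A is impossible for the one with drink tea.
With clues 1–4, B is impossible for the one with drink tea.
That leaves C.

C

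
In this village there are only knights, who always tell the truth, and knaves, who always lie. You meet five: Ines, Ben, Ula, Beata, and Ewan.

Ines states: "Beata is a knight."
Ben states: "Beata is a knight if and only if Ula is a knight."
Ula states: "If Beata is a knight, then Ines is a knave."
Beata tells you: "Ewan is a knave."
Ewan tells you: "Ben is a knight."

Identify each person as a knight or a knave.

Ines: knight, Ben: knave, Ula: knave, Beata: knight, Ewan: knave

Consider Ines. Suppose Ines is a knave.
Then no assignment of the remaining roles makes every statement match its speaker's type — contradiction.
So Ines is a knight.
Consider Ben. Suppose Ben is a knight.
Then no assignment of the remaining roles makes every statement match its speaker's type — contradiction.
So Ben is a knave.
With that fixed, Ewan's statement is false, so Ewan is a knave.
With that fixed, Beata's statement is true, so Beata is a knight.
With that fixed, Ula's statement is false, so Ula is a knave.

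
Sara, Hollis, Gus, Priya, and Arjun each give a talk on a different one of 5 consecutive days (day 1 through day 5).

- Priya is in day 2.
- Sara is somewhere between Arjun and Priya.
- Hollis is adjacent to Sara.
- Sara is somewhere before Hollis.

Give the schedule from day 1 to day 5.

Gus, Priya, Sara, Hollis, Arjun

From clue 1: Priya → day 2.
From clues 1–2: Sara is in {3,4}.
From clues 1–3: Gus → day 1, Arjun → day 5.
From clues 1–4: Sara → day 3, Hollis → day 4.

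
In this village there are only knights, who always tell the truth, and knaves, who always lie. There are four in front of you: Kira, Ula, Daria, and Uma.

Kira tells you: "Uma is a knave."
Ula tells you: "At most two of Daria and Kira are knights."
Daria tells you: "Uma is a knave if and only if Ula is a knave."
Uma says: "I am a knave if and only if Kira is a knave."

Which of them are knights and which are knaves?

Kira: knight, Ula: knight, Daria: knave, Uma: knave

Regardless of anyone's role, Ula's statement is true, so Ula is a knight.
Consider Kira. Suppose Kira is a knave.
Then whichever role Uma has, Uma's statement has the wrong truth value — contradiction.
So Kira is a knight.
Consider Daria. Suppose Daria is a knight.
Then no assignment of the remaining roles makes every statement match its speaker's type — contradiction.
So Daria is a knave.
Consider Uma. Suppose Uma is a knight.
Then Kira's statement comes out false, contradicting Kira being a knight.
So Uma is a knave.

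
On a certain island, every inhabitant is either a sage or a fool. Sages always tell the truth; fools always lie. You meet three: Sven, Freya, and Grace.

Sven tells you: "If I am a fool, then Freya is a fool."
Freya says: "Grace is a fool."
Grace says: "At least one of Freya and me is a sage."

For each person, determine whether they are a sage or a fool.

Sven: sage, Freya: fool, Grace: sage

Consider Sven. Suppose Sven is a fool.
Then no assignment of the remaining roles makes every statement match its speaker's type — contradiction.
So Sven is a sage.
Consider Freya. Suppose Freya is a sage.
Then no assignment of the remaining roles makes every statement match its speaker's type — contradiction.
So Freya is a fool.
Consider Grace. Suppose Grace is a fool.
Then Freya's statement comes out true, contradicting Freya being a fool.
So Grace is a sage.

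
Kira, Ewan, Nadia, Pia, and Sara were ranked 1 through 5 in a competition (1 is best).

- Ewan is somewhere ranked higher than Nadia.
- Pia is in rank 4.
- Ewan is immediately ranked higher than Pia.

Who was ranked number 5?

Nadia

With clue 1, Ewan is ruled out for rank 5.
With clues 1–2, Pia is ruled out for rank 5.
With clues 1–3, Kira and Sara are ruled out for rank 5.
So rank 5 is Nadia.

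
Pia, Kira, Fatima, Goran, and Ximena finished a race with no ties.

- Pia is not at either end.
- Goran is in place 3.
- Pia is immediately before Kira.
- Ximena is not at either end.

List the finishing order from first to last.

From clue 1: Pia is in {2,3,4}.
From clues 1–2: Goran → place 3.
From clues 1–3: Pia → place 4, Kira → place 5.
From clues 1–4: Fatima → place 1, Ximena → place 2.

Fatima, Ximena, Goran, Pia, Kira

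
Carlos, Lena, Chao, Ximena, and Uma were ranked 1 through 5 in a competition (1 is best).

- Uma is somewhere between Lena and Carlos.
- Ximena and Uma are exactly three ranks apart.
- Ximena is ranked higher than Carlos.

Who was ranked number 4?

With clues 1–2, Ximena is ruled out for rank 4.
With clues 1–3, Carlos, Chao, and Lena are ruled out for rank 4.
So rank 4 is Uma.

Uma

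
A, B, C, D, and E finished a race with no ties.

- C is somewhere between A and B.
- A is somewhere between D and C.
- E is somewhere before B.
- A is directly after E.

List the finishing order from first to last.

From clue 1: C is in {2,3,4}.
From clues 1–2: A is in {2,3,4}.
From clues 1–3: B is in {2,5}.
From clues 1–4: D → place 1, E → place 2, A → place 3, C → place 4, B → place 5.

D, E, A, C, B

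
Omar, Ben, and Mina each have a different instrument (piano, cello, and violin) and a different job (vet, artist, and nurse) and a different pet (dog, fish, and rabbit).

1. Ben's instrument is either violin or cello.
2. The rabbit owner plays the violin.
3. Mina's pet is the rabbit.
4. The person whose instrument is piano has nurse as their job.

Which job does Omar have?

nurse

With clues 1–4, artist and vet are impossible for Omar's job.
That leaves nurse.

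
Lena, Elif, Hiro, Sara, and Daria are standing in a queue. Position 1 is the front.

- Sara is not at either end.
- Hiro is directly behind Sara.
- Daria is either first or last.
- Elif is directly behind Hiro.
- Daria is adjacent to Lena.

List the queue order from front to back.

Daria, Lena, Sara, Hiro, Elif

From clue 1: Sara is in {2,3,4}.
From clues 1–2: Hiro is in {3,4,5}.
From clues 1–3: Daria is in {1,5}.
From clues 1–4: Elif is in {4,5}.
From clues 1–5: Daria → position 1, Lena → position 2, Sara → position 3, Hiro → position 4, Elif → position 5.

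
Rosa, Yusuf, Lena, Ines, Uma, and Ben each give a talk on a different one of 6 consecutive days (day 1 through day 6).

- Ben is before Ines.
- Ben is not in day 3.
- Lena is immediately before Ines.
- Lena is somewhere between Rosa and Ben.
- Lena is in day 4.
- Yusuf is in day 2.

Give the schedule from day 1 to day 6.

Ben, Yusuf, Uma, Lena, Ines, Rosa

From clue 1: Ines is in {2,3,4,5,6}.
From clues 1–2: Ben is in {1,2,4,5}.
From clues 1–3: Ben is in {1,2,4}.
From clues 1–4: Ben is in {1,2}.
From clues 1–5: Lena → day 4, Ines → day 5, Rosa → day 6.
From clues 1–6: Ben → day 1, Yusuf → day 2, Uma → day 3.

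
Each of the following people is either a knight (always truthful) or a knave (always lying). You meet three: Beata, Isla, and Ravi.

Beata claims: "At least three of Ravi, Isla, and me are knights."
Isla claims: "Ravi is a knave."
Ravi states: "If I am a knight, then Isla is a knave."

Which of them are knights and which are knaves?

Consider Beata. Suppose Beata is a knight.
Then no assignment of the remaining roles makes every statement match its speaker's type — contradiction.
So Beata is a knave.
Consider Isla. Suppose Isla is a knight.
Then whichever role Ravi has, Ravi's statement has the wrong truth value — contradiction.
So Isla is a knave.
With that fixed, Ravi's statement is true, so Ravi is a knight.

Beata: knave, Isla: knave, Ravi: knight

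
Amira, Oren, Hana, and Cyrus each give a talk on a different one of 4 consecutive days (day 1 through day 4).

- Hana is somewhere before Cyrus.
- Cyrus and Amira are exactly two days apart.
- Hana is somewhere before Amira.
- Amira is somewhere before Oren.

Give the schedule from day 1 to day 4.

Hana, Amira, Oren, Cyrus

From clue 1: Hana is in {1,2,3}.
From clues 1–2: Amira is in {1,2,4}.
From clues 1–3: Hana → day 1, Oren → day 3.
From clues 1–4: Amira → day 2, Cyrus → day 4.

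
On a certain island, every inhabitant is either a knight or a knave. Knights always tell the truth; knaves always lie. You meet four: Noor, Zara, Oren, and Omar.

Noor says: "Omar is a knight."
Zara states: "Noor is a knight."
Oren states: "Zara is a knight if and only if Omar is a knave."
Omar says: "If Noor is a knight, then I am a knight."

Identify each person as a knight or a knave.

Consider Noor. Suppose Noor is a knave.
Then no assignment of the remaining roles makes every statement match its speaker's type — contradiction.
So Noor is a knight.
With that fixed, Zara's statement is true, so Zara is a knight.
Consider Oren. Suppose Oren is a knight.
Then no assignment of the remaining roles makes every statement match its speaker's type — contradiction.
So Oren is a knave.
Consider Omar. Suppose Omar is a knave.
Then Noor's statement comes out false, contradicting Noor being a knight.
So Omar is a knight.

Noor: knight, Zara: knight, Oren: knave, Omar: knight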